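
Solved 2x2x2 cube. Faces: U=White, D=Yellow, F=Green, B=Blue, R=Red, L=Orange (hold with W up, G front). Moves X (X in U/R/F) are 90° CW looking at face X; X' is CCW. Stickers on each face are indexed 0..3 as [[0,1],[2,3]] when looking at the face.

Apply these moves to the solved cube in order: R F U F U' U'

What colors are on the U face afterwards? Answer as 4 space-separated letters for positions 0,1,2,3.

After move 1 (R): R=RRRR U=WGWG F=GYGY D=YBYB B=WBWB
After move 2 (F): F=GGYY U=WGOO R=WRGR D=RRYB L=OYOB
After move 3 (U): U=OWOG F=WRYY R=WBGR B=OYWB L=GGOB
After move 4 (F): F=YWYR U=OWBG R=OBGR D=GWYB L=GROR
After move 5 (U'): U=WGOB F=GRYR R=YWGR B=OBWB L=OYOR
After move 6 (U'): U=GBWO F=OYYR R=GRGR B=YWWB L=OBOR
Query: U face = GBWO

Answer: G B W O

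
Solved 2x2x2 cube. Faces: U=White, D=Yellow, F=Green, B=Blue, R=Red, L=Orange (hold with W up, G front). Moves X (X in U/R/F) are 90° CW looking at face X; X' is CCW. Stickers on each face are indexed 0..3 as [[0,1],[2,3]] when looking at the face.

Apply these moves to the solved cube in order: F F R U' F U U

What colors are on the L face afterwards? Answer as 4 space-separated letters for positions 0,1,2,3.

Answer: W W O B

Derivation:
After move 1 (F): F=GGGG U=WWOO R=WRWR D=RRYY L=OYOY
After move 2 (F): F=GGGG U=WWYY R=OROR D=WWYY L=OROR
After move 3 (R): R=OORR U=WGYG F=GWGY D=WBYB B=YBWB
After move 4 (U'): U=GGWY F=ORGY R=GWRR B=OOWB L=YBOR
After move 5 (F): F=GOYR U=GGRB R=WWYR D=RGYB L=YWOB
After move 6 (U): U=RGBG F=WWYR R=OOYR B=YWWB L=GOOB
After move 7 (U): U=BRGG F=OOYR R=YWYR B=GOWB L=WWOB
Query: L face = WWOB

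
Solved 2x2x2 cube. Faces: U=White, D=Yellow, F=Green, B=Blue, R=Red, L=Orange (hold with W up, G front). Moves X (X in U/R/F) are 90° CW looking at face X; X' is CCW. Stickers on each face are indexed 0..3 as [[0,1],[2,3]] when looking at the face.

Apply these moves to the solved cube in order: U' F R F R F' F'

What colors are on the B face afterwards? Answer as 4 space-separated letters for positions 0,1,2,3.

After move 1 (U'): U=WWWW F=OOGG R=GGRR B=RRBB L=BBOO
After move 2 (F): F=GOGO U=WWOB R=WGWR D=RGYY L=BYOY
After move 3 (R): R=WWRG U=WOOO F=GGGY D=RBYR B=BRWB
After move 4 (F): F=GGYG U=WOYY R=OWOG D=RWYR L=BROB
After move 5 (R): R=OOGW U=WGYG F=GWYR D=RWYB B=YROB
After move 6 (F'): F=WRGY U=WGOG R=WORW D=RBYB L=BGOY
After move 7 (F'): F=RYWG U=WGWR R=BORW D=GYYB L=BGOO
Query: B face = YROB

Answer: Y R O B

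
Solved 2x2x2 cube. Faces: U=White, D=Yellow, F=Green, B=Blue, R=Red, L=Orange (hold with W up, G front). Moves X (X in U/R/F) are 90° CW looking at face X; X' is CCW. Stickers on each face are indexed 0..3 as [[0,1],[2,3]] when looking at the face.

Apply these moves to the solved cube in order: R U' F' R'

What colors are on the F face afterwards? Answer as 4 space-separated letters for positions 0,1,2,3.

After move 1 (R): R=RRRR U=WGWG F=GYGY D=YBYB B=WBWB
After move 2 (U'): U=GGWW F=OOGY R=GYRR B=RRWB L=WBOO
After move 3 (F'): F=OYOG U=GGGR R=BYYR D=BOYB L=WWOW
After move 4 (R'): R=YRBY U=GWGR F=OGOR D=BYYG B=BROB
Query: F face = OGOR

Answer: O G O R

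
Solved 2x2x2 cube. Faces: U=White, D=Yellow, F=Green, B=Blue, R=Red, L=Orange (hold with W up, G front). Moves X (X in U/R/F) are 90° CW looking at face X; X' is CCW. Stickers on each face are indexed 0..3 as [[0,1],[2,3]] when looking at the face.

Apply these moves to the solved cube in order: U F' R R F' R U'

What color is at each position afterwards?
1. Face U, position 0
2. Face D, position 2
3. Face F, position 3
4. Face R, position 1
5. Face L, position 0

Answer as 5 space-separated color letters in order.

After move 1 (U): U=WWWW F=RRGG R=BBRR B=OOBB L=GGOO
After move 2 (F'): F=RGRG U=WWBR R=YBYR D=GOYY L=GWOW
After move 3 (R): R=YYRB U=WGBG F=RORY D=GBYO B=ROWB
After move 4 (R): R=RYBY U=WOBY F=RBRO D=GWYR B=GOGB
After move 5 (F'): F=BORR U=WORB R=WYGY D=WWYR L=GYOB
After move 6 (R): R=GWYY U=WORR F=BWRR D=WGYG B=BOOB
After move 7 (U'): U=ORWR F=GYRR R=BWYY B=GWOB L=BOOB
Query 1: U[0] = O
Query 2: D[2] = Y
Query 3: F[3] = R
Query 4: R[1] = W
Query 5: L[0] = B

Answer: O Y R W B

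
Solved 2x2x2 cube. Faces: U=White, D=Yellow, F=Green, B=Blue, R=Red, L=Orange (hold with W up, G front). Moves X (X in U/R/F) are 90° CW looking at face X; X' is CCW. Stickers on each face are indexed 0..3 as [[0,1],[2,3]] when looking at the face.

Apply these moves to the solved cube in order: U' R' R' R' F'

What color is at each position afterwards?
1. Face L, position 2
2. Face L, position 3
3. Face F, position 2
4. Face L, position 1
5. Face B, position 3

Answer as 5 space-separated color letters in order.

After move 1 (U'): U=WWWW F=OOGG R=GGRR B=RRBB L=BBOO
After move 2 (R'): R=GRGR U=WBWR F=OWGW D=YOYG B=YRYB
After move 3 (R'): R=RRGG U=WYWY F=OBGR D=YWYW B=GROB
After move 4 (R'): R=RGRG U=WOWG F=OYGY D=YBYR B=WRWB
After move 5 (F'): F=YYOG U=WORR R=BGYG D=BOYR L=BGOW
Query 1: L[2] = O
Query 2: L[3] = W
Query 3: F[2] = O
Query 4: L[1] = G
Query 5: B[3] = B

Answer: O W O G B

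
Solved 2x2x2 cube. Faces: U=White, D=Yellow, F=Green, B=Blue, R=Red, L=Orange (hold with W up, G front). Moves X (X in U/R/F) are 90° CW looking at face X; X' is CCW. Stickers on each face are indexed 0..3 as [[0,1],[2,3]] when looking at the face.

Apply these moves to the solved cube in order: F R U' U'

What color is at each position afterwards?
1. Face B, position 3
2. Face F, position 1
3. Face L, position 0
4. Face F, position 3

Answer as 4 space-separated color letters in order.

After move 1 (F): F=GGGG U=WWOO R=WRWR D=RRYY L=OYOY
After move 2 (R): R=WWRR U=WGOG F=GRGY D=RBYB B=OBWB
After move 3 (U'): U=GGWO F=OYGY R=GRRR B=WWWB L=OBOY
After move 4 (U'): U=GOGW F=OBGY R=OYRR B=GRWB L=WWOY
Query 1: B[3] = B
Query 2: F[1] = B
Query 3: L[0] = W
Query 4: F[3] = Y

Answer: B B W Y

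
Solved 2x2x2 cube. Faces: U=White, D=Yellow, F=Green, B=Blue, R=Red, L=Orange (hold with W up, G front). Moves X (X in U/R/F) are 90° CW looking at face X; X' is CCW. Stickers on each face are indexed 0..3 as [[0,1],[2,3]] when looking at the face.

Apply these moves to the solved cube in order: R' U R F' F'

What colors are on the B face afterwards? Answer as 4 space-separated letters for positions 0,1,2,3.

Answer: B O W B

Derivation:
After move 1 (R'): R=RRRR U=WBWB F=GWGW D=YGYG B=YBYB
After move 2 (U): U=WWBB F=RRGW R=YBRR B=OOYB L=GWOO
After move 3 (R): R=RYRB U=WRBW F=RGGG D=YYYO B=BOWB
After move 4 (F'): F=GGRG U=WRRR R=YYYB D=WOYO L=GWOB
After move 5 (F'): F=GGGR U=WRYY R=OYWB D=WBYO L=GROR
Query: B face = BOWB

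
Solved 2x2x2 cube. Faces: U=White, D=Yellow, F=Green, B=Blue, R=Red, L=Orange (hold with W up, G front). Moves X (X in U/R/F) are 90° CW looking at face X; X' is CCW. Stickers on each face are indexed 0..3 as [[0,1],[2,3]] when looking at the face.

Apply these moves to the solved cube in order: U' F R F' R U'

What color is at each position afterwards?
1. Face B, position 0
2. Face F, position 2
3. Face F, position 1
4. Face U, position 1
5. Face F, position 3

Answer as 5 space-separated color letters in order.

Answer: R G O G R

Derivation:
After move 1 (U'): U=WWWW F=OOGG R=GGRR B=RRBB L=BBOO
After move 2 (F): F=GOGO U=WWOB R=WGWR D=RGYY L=BYOY
After move 3 (R): R=WWRG U=WOOO F=GGGY D=RBYR B=BRWB
After move 4 (F'): F=GYGG U=WOWR R=BWRG D=YYYR L=BOOO
After move 5 (R): R=RBGW U=WYWG F=GYGR D=YWYB B=RROB
After move 6 (U'): U=YGWW F=BOGR R=GYGW B=RBOB L=RROO
Query 1: B[0] = R
Query 2: F[2] = G
Query 3: F[1] = O
Query 4: U[1] = G
Query 5: F[3] = R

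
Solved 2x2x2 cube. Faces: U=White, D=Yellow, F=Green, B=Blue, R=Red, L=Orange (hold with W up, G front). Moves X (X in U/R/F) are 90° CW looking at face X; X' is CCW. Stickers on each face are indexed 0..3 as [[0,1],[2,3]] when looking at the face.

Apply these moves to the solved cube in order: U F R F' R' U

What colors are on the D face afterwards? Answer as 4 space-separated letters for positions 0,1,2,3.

Answer: Y Y Y G

Derivation:
After move 1 (U): U=WWWW F=RRGG R=BBRR B=OOBB L=GGOO
After move 2 (F): F=GRGR U=WWOG R=WBWR D=RBYY L=GYOY
After move 3 (R): R=WWRB U=WROR F=GBGY D=RBYO B=GOWB
After move 4 (F'): F=BYGG U=WRWR R=BWRB D=YYYO L=GROO
After move 5 (R'): R=WBBR U=WWWG F=BRGR D=YYYG B=OOYB
After move 6 (U): U=WWGW F=WBGR R=OOBR B=GRYB L=BROO
Query: D face = YYYG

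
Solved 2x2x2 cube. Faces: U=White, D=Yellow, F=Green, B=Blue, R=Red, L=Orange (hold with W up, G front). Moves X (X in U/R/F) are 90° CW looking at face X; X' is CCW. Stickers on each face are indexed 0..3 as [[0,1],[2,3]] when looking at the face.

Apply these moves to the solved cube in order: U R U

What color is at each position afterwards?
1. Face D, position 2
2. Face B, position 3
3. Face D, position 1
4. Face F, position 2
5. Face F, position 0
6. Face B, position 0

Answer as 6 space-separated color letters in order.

Answer: Y B B G R G

Derivation:
After move 1 (U): U=WWWW F=RRGG R=BBRR B=OOBB L=GGOO
After move 2 (R): R=RBRB U=WRWG F=RYGY D=YBYO B=WOWB
After move 3 (U): U=WWGR F=RBGY R=WORB B=GGWB L=RYOO
Query 1: D[2] = Y
Query 2: B[3] = B
Query 3: D[1] = B
Query 4: F[2] = G
Query 5: F[0] = R
Query 6: B[0] = G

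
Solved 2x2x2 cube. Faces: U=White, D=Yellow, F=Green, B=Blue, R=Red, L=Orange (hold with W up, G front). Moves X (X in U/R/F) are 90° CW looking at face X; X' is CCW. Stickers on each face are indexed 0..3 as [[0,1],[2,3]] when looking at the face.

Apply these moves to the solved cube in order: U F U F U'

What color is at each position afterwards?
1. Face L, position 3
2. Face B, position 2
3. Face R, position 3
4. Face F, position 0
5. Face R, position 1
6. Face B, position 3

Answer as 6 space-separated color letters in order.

After move 1 (U): U=WWWW F=RRGG R=BBRR B=OOBB L=GGOO
After move 2 (F): F=GRGR U=WWOG R=WBWR D=RBYY L=GYOY
After move 3 (U): U=OWGW F=WBGR R=OOWR B=GYBB L=GROY
After move 4 (F): F=GWRB U=OWYR R=GOWR D=WOYY L=GROB
After move 5 (U'): U=WROY F=GRRB R=GWWR B=GOBB L=GYOB
Query 1: L[3] = B
Query 2: B[2] = B
Query 3: R[3] = R
Query 4: F[0] = G
Query 5: R[1] = W
Query 6: B[3] = B

Answer: B B R G W B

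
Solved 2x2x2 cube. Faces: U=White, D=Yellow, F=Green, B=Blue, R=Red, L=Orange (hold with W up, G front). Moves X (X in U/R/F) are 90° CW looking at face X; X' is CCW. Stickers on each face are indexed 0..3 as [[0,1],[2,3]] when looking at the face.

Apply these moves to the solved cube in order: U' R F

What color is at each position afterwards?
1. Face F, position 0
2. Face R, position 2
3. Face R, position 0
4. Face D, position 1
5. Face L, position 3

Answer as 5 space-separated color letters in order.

Answer: G G W R B

Derivation:
After move 1 (U'): U=WWWW F=OOGG R=GGRR B=RRBB L=BBOO
After move 2 (R): R=RGRG U=WOWG F=OYGY D=YBYR B=WRWB
After move 3 (F): F=GOYY U=WOOB R=WGGG D=RRYR L=BYOB
Query 1: F[0] = G
Query 2: R[2] = G
Query 3: R[0] = W
Query 4: D[1] = R
Query 5: L[3] = B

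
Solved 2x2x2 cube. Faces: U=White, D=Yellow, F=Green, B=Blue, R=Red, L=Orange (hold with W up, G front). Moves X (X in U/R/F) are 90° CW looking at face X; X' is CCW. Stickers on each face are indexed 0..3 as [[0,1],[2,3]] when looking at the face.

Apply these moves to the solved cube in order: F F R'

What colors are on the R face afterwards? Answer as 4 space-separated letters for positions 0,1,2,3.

Answer: R R O O

Derivation:
After move 1 (F): F=GGGG U=WWOO R=WRWR D=RRYY L=OYOY
After move 2 (F): F=GGGG U=WWYY R=OROR D=WWYY L=OROR
After move 3 (R'): R=RROO U=WBYB F=GWGY D=WGYG B=YBWB
Query: R face = RROO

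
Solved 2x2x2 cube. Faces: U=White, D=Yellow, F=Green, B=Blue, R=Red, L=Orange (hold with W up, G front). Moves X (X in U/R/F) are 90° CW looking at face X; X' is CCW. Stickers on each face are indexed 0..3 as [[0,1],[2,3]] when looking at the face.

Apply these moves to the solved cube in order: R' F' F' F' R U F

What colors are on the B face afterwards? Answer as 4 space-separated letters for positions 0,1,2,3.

Answer: O Y B B

Derivation:
After move 1 (R'): R=RRRR U=WBWB F=GWGW D=YGYG B=YBYB
After move 2 (F'): F=WWGG U=WBRR R=GRYR D=OOYG L=OBOW
After move 3 (F'): F=WGWG U=WBGY R=OROR D=BWYG L=OROR
After move 4 (F'): F=GGWW U=WBOO R=WRBR D=RRYG L=OYOG
After move 5 (R): R=BWRR U=WGOW F=GRWG D=RYYY B=OBBB
After move 6 (U): U=OWWG F=BWWG R=OBRR B=OYBB L=GROG
After move 7 (F): F=WBGW U=OWGR R=WBGR D=ROYY L=GROY
Query: B face = OYBB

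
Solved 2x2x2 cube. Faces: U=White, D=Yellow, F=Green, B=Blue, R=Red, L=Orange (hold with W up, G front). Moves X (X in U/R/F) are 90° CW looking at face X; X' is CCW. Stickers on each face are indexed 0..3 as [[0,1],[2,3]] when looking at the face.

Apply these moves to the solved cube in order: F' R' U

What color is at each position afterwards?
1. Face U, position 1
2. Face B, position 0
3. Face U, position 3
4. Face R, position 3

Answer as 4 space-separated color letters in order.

Answer: W O B Y

Derivation:
After move 1 (F'): F=GGGG U=WWRR R=YRYR D=OOYY L=OWOW
After move 2 (R'): R=RRYY U=WBRB F=GWGR D=OGYG B=YBOB
After move 3 (U): U=RWBB F=RRGR R=YBYY B=OWOB L=GWOW
Query 1: U[1] = W
Query 2: B[0] = O
Query 3: U[3] = B
Query 4: R[3] = Y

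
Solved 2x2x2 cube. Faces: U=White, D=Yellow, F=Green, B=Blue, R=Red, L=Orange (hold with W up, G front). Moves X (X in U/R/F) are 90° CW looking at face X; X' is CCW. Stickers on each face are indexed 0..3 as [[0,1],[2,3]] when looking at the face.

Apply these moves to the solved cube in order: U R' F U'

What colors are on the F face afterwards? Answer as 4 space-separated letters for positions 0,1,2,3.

Answer: G Y W W

Derivation:
After move 1 (U): U=WWWW F=RRGG R=BBRR B=OOBB L=GGOO
After move 2 (R'): R=BRBR U=WBWO F=RWGW D=YRYG B=YOYB
After move 3 (F): F=GRWW U=WBOG R=WROR D=BBYG L=GYOR
After move 4 (U'): U=BGWO F=GYWW R=GROR B=WRYB L=YOOR
Query: F face = GYWW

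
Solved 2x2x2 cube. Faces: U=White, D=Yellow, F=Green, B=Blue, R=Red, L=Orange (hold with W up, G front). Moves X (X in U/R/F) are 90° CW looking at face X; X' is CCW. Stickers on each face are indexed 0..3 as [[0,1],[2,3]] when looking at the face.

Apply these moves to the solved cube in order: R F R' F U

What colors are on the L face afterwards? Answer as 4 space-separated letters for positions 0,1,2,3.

After move 1 (R): R=RRRR U=WGWG F=GYGY D=YBYB B=WBWB
After move 2 (F): F=GGYY U=WGOO R=WRGR D=RRYB L=OYOB
After move 3 (R'): R=RRWG U=WWOW F=GGYO D=RGYY B=BBRB
After move 4 (F): F=YGOG U=WWBY R=ORWG D=WRYY L=OROG
After move 5 (U): U=BWYW F=OROG R=BBWG B=ORRB L=YGOG
Query: L face = YGOG

Answer: Y G O G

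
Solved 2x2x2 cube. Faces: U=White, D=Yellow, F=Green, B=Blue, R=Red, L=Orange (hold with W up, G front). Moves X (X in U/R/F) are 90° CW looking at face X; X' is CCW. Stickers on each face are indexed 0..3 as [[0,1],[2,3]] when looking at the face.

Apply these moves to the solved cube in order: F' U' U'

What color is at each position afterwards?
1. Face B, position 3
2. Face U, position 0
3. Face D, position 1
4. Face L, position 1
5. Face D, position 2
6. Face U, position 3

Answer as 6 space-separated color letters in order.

Answer: B R O R Y W

Derivation:
After move 1 (F'): F=GGGG U=WWRR R=YRYR D=OOYY L=OWOW
After move 2 (U'): U=WRWR F=OWGG R=GGYR B=YRBB L=BBOW
After move 3 (U'): U=RRWW F=BBGG R=OWYR B=GGBB L=YROW
Query 1: B[3] = B
Query 2: U[0] = R
Query 3: D[1] = O
Query 4: L[1] = R
Query 5: D[2] = Y
Query 6: U[3] = W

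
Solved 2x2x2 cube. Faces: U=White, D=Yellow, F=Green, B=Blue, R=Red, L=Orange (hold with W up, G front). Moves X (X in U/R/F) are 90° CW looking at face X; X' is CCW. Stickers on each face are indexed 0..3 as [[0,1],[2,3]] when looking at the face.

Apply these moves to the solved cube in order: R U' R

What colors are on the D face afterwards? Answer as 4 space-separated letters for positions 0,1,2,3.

Answer: Y W Y R

Derivation:
After move 1 (R): R=RRRR U=WGWG F=GYGY D=YBYB B=WBWB
After move 2 (U'): U=GGWW F=OOGY R=GYRR B=RRWB L=WBOO
After move 3 (R): R=RGRY U=GOWY F=OBGB D=YWYR B=WRGB
Query: D face = YWYR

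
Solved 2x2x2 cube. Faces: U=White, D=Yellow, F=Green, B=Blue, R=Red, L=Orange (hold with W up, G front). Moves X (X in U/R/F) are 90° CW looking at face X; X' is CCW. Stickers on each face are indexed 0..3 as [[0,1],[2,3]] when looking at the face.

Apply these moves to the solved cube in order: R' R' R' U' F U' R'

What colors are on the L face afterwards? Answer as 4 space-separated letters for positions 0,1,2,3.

Answer: R R O B

Derivation:
After move 1 (R'): R=RRRR U=WBWB F=GWGW D=YGYG B=YBYB
After move 2 (R'): R=RRRR U=WYWY F=GBGB D=YWYW B=GBGB
After move 3 (R'): R=RRRR U=WGWG F=GYGY D=YBYB B=WBWB
After move 4 (U'): U=GGWW F=OOGY R=GYRR B=RRWB L=WBOO
After move 5 (F): F=GOYO U=GGOB R=WYWR D=RGYB L=WYOB
After move 6 (U'): U=GBGO F=WYYO R=GOWR B=WYWB L=RROB
After move 7 (R'): R=ORGW U=GWGW F=WBYO D=RYYO B=BYGB
Query: L face = RROB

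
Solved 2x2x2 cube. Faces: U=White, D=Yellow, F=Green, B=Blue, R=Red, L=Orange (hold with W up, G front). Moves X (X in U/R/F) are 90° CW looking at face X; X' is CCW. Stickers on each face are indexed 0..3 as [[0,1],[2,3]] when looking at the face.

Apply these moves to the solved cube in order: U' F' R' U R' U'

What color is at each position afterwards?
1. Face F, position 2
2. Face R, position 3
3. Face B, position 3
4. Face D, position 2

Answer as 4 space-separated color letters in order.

After move 1 (U'): U=WWWW F=OOGG R=GGRR B=RRBB L=BBOO
After move 2 (F'): F=OGOG U=WWGR R=YGYR D=BOYY L=BWOW
After move 3 (R'): R=GRYY U=WBGR F=OWOR D=BGYG B=YROB
After move 4 (U): U=GWRB F=GROR R=YRYY B=BWOB L=OWOW
After move 5 (R'): R=RYYY U=GORB F=GWOB D=BRYR B=GWGB
After move 6 (U'): U=OBGR F=OWOB R=GWYY B=RYGB L=GWOW
Query 1: F[2] = O
Query 2: R[3] = Y
Query 3: B[3] = B
Query 4: D[2] = Y

Answer: O Y B Y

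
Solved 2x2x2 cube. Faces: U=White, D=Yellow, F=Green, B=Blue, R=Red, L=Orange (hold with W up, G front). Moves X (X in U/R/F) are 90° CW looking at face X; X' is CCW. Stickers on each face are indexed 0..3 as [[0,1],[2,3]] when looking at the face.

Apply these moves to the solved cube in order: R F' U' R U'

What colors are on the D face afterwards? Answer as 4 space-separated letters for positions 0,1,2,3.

Answer: O W Y B

Derivation:
After move 1 (R): R=RRRR U=WGWG F=GYGY D=YBYB B=WBWB
After move 2 (F'): F=YYGG U=WGRR R=BRYR D=OOYB L=OGOW
After move 3 (U'): U=GRWR F=OGGG R=YYYR B=BRWB L=WBOW
After move 4 (R): R=YYRY U=GGWG F=OOGB D=OWYB B=RRRB
After move 5 (U'): U=GGGW F=WBGB R=OORY B=YYRB L=RROW
Query: D face = OWYB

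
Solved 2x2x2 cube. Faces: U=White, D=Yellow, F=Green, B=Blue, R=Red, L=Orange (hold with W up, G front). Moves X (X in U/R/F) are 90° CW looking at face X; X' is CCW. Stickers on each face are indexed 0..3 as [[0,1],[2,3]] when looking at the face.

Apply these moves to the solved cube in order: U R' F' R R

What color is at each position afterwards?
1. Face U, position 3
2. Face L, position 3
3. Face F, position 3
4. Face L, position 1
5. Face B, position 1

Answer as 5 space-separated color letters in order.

After move 1 (U): U=WWWW F=RRGG R=BBRR B=OOBB L=GGOO
After move 2 (R'): R=BRBR U=WBWO F=RWGW D=YRYG B=YOYB
After move 3 (F'): F=WWRG U=WBBB R=RRYR D=GOYG L=GOOW
After move 4 (R): R=YRRR U=WWBG F=WORG D=GYYY B=BOBB
After move 5 (R): R=RYRR U=WOBG F=WYRY D=GBYB B=GOWB
Query 1: U[3] = G
Query 2: L[3] = W
Query 3: F[3] = Y
Query 4: L[1] = O
Query 5: B[1] = O

Answer: G W Y O O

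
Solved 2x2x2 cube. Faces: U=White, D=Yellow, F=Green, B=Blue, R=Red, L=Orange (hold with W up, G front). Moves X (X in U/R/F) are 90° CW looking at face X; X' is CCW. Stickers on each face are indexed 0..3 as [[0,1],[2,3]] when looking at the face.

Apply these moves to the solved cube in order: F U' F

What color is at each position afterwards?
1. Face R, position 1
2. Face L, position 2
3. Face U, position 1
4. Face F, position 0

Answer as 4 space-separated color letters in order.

After move 1 (F): F=GGGG U=WWOO R=WRWR D=RRYY L=OYOY
After move 2 (U'): U=WOWO F=OYGG R=GGWR B=WRBB L=BBOY
After move 3 (F): F=GOGY U=WOYB R=WGOR D=WGYY L=BROR
Query 1: R[1] = G
Query 2: L[2] = O
Query 3: U[1] = O
Query 4: F[0] = G

Answer: G O O G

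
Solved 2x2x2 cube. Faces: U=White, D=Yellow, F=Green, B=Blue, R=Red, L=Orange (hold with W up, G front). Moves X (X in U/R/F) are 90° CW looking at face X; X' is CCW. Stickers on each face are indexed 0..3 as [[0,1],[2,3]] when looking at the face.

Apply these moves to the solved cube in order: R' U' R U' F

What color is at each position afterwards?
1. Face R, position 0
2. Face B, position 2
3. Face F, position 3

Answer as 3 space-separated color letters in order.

Answer: B B B

Derivation:
After move 1 (R'): R=RRRR U=WBWB F=GWGW D=YGYG B=YBYB
After move 2 (U'): U=BBWW F=OOGW R=GWRR B=RRYB L=YBOO
After move 3 (R): R=RGRW U=BOWW F=OGGG D=YYYR B=WRBB
After move 4 (U'): U=OWBW F=YBGG R=OGRW B=RGBB L=WROO
After move 5 (F): F=GYGB U=OWOR R=BGWW D=ROYR L=WYOY
Query 1: R[0] = B
Query 2: B[2] = B
Query 3: F[3] = B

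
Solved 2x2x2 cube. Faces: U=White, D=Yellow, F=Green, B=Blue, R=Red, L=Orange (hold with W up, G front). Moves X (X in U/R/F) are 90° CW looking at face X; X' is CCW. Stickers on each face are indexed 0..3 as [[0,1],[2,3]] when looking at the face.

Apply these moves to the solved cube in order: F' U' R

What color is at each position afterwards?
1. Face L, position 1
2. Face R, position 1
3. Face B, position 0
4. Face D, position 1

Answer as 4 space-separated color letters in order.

After move 1 (F'): F=GGGG U=WWRR R=YRYR D=OOYY L=OWOW
After move 2 (U'): U=WRWR F=OWGG R=GGYR B=YRBB L=BBOW
After move 3 (R): R=YGRG U=WWWG F=OOGY D=OBYY B=RRRB
Query 1: L[1] = B
Query 2: R[1] = G
Query 3: B[0] = R
Query 4: D[1] = B

Answer: B G R B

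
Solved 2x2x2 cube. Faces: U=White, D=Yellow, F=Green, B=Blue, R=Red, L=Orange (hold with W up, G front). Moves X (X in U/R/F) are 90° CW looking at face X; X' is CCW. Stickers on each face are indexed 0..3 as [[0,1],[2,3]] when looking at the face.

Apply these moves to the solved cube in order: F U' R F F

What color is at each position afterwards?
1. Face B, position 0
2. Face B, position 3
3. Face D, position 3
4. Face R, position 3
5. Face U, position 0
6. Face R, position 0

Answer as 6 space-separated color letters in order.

Answer: O B W G W Y

Derivation:
After move 1 (F): F=GGGG U=WWOO R=WRWR D=RRYY L=OYOY
After move 2 (U'): U=WOWO F=OYGG R=GGWR B=WRBB L=BBOY
After move 3 (R): R=WGRG U=WYWG F=ORGY D=RBYW B=OROB
After move 4 (F): F=GOYR U=WYYB R=WGGG D=RWYW L=BROB
After move 5 (F): F=YGRO U=WYBR R=YGBG D=GWYW L=BROW
Query 1: B[0] = O
Query 2: B[3] = B
Query 3: D[3] = W
Query 4: R[3] = G
Query 5: U[0] = W
Query 6: R[0] = Y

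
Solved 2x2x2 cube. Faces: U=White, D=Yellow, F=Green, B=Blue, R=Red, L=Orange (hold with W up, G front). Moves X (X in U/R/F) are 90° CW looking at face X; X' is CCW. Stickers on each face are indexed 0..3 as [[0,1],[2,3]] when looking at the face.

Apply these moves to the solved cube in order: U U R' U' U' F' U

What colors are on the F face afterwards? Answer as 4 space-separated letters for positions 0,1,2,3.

Answer: B R Y G

Derivation:
After move 1 (U): U=WWWW F=RRGG R=BBRR B=OOBB L=GGOO
After move 2 (U): U=WWWW F=BBGG R=OORR B=GGBB L=RROO
After move 3 (R'): R=OROR U=WBWG F=BWGW D=YBYG B=YGYB
After move 4 (U'): U=BGWW F=RRGW R=BWOR B=ORYB L=YGOO
After move 5 (U'): U=GWBW F=YGGW R=RROR B=BWYB L=OROO
After move 6 (F'): F=GWYG U=GWRO R=BRYR D=ROYG L=OWOB
After move 7 (U): U=RGOW F=BRYG R=BWYR B=OWYB L=GWOB
Query: F face = BRYG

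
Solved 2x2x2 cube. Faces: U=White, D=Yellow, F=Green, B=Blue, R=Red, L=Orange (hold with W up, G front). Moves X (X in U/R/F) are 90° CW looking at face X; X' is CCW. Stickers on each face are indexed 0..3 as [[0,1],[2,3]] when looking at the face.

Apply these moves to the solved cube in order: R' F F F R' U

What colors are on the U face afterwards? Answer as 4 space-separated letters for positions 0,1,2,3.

Answer: R W Y Y

Derivation:
After move 1 (R'): R=RRRR U=WBWB F=GWGW D=YGYG B=YBYB
After move 2 (F): F=GGWW U=WBOO R=WRBR D=RRYG L=OYOG
After move 3 (F): F=WGWG U=WBGY R=OROR D=BWYG L=OROR
After move 4 (F): F=WWGG U=WBRR R=GRYR D=OOYG L=OBOW
After move 5 (R'): R=RRGY U=WYRY F=WBGR D=OWYG B=GBOB
After move 6 (U): U=RWYY F=RRGR R=GBGY B=OBOB L=WBOW
Query: U face = RWYY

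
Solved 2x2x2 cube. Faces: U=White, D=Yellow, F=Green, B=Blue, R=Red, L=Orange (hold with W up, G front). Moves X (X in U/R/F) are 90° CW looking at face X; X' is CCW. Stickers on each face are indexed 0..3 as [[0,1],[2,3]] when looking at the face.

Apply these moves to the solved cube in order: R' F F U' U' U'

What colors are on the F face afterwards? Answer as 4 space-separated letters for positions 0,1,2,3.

Answer: O R W G

Derivation:
After move 1 (R'): R=RRRR U=WBWB F=GWGW D=YGYG B=YBYB
After move 2 (F): F=GGWW U=WBOO R=WRBR D=RRYG L=OYOG
After move 3 (F): F=WGWG U=WBGY R=OROR D=BWYG L=OROR
After move 4 (U'): U=BYWG F=ORWG R=WGOR B=ORYB L=YBOR
After move 5 (U'): U=YGBW F=YBWG R=OROR B=WGYB L=OROR
After move 6 (U'): U=GWYB F=ORWG R=YBOR B=ORYB L=WGOR
Query: F face = ORWG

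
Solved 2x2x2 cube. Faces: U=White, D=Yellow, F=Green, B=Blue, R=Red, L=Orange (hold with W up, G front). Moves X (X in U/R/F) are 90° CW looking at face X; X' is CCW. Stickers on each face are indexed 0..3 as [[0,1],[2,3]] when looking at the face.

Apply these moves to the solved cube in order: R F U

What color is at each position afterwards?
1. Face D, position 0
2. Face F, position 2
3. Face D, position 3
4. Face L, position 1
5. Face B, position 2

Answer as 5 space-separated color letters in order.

Answer: R Y B G W

Derivation:
After move 1 (R): R=RRRR U=WGWG F=GYGY D=YBYB B=WBWB
After move 2 (F): F=GGYY U=WGOO R=WRGR D=RRYB L=OYOB
After move 3 (U): U=OWOG F=WRYY R=WBGR B=OYWB L=GGOB
Query 1: D[0] = R
Query 2: F[2] = Y
Query 3: D[3] = B
Query 4: L[1] = G
Query 5: B[2] = W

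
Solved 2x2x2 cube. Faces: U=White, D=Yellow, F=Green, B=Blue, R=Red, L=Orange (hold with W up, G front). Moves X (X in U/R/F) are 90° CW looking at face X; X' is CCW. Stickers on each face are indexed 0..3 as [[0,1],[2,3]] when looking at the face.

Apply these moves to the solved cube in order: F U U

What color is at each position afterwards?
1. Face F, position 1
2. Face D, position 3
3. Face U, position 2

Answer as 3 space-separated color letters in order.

After move 1 (F): F=GGGG U=WWOO R=WRWR D=RRYY L=OYOY
After move 2 (U): U=OWOW F=WRGG R=BBWR B=OYBB L=GGOY
After move 3 (U): U=OOWW F=BBGG R=OYWR B=GGBB L=WROY
Query 1: F[1] = B
Query 2: D[3] = Y
Query 3: U[2] = W

Answer: B Y W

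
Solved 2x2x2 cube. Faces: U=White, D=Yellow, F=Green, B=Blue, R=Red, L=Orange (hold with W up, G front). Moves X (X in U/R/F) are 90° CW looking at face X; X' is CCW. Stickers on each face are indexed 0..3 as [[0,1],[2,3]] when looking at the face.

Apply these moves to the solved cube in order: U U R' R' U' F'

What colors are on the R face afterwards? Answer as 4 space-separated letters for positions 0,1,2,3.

After move 1 (U): U=WWWW F=RRGG R=BBRR B=OOBB L=GGOO
After move 2 (U): U=WWWW F=BBGG R=OORR B=GGBB L=RROO
After move 3 (R'): R=OROR U=WBWG F=BWGW D=YBYG B=YGYB
After move 4 (R'): R=RROO U=WYWY F=BBGG D=YWYW B=GGBB
After move 5 (U'): U=YYWW F=RRGG R=BBOO B=RRBB L=GGOO
After move 6 (F'): F=RGRG U=YYBO R=WBYO D=GOYW L=GWOW
Query: R face = WBYO

Answer: W B Y O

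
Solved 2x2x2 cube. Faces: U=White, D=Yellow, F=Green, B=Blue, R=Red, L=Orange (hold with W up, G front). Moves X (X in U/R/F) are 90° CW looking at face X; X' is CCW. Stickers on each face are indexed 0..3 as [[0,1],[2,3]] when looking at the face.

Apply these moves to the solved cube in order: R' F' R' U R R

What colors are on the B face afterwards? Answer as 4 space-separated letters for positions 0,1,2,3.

After move 1 (R'): R=RRRR U=WBWB F=GWGW D=YGYG B=YBYB
After move 2 (F'): F=WWGG U=WBRR R=GRYR D=OOYG L=OBOW
After move 3 (R'): R=RRGY U=WYRY F=WBGR D=OWYG B=GBOB
After move 4 (U): U=RWYY F=RRGR R=GBGY B=OBOB L=WBOW
After move 5 (R): R=GGYB U=RRYR F=RWGG D=OOYO B=YBWB
After move 6 (R): R=YGBG U=RWYG F=ROGO D=OWYY B=RBRB
Query: B face = RBRB

Answer: R B R B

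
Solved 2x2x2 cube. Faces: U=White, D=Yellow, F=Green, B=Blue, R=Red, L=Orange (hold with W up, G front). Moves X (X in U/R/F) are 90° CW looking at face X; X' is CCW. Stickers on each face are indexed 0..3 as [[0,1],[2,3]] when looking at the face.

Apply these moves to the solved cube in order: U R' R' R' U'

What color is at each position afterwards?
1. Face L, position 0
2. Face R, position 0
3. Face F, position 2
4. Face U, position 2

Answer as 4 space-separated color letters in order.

Answer: W R G W

Derivation:
After move 1 (U): U=WWWW F=RRGG R=BBRR B=OOBB L=GGOO
After move 2 (R'): R=BRBR U=WBWO F=RWGW D=YRYG B=YOYB
After move 3 (R'): R=RRBB U=WYWY F=RBGO D=YWYW B=GORB
After move 4 (R'): R=RBRB U=WRWG F=RYGY D=YBYO B=WOWB
After move 5 (U'): U=RGWW F=GGGY R=RYRB B=RBWB L=WOOO
Query 1: L[0] = W
Query 2: R[0] = R
Query 3: F[2] = G
Query 4: U[2] = W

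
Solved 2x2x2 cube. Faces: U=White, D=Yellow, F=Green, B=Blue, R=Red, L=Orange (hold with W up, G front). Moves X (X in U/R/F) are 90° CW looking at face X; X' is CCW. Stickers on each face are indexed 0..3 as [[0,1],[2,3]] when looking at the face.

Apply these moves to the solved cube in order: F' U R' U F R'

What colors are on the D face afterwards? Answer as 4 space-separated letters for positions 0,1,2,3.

Answer: B B Y R

Derivation:
After move 1 (F'): F=GGGG U=WWRR R=YRYR D=OOYY L=OWOW
After move 2 (U): U=RWRW F=YRGG R=BBYR B=OWBB L=GGOW
After move 3 (R'): R=BRBY U=RBRO F=YWGW D=ORYG B=YWOB
After move 4 (U): U=RROB F=BRGW R=YWBY B=GGOB L=YWOW
After move 5 (F): F=GBWR U=RRWW R=OWBY D=BYYG L=YOOR
After move 6 (R'): R=WYOB U=ROWG F=GRWW D=BBYR B=GGYB
Query: D face = BBYR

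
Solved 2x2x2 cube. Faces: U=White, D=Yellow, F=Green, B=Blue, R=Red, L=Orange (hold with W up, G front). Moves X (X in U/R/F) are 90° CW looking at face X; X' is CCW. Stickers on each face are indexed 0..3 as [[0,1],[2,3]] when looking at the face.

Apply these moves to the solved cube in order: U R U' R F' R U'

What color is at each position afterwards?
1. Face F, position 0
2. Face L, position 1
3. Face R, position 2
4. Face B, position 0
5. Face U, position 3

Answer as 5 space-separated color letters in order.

Answer: W B Y Y R

Derivation:
After move 1 (U): U=WWWW F=RRGG R=BBRR B=OOBB L=GGOO
After move 2 (R): R=RBRB U=WRWG F=RYGY D=YBYO B=WOWB
After move 3 (U'): U=RGWW F=GGGY R=RYRB B=RBWB L=WOOO
After move 4 (R): R=RRBY U=RGWY F=GBGO D=YWYR B=WBGB
After move 5 (F'): F=BOGG U=RGRB R=WRYY D=OOYR L=WYOW
After move 6 (R): R=YWYR U=RORG F=BOGR D=OGYW B=BBGB
After move 7 (U'): U=OGRR F=WYGR R=BOYR B=YWGB L=BBOW
Query 1: F[0] = W
Query 2: L[1] = B
Query 3: R[2] = Y
Query 4: B[0] = Y
Query 5: U[3] = R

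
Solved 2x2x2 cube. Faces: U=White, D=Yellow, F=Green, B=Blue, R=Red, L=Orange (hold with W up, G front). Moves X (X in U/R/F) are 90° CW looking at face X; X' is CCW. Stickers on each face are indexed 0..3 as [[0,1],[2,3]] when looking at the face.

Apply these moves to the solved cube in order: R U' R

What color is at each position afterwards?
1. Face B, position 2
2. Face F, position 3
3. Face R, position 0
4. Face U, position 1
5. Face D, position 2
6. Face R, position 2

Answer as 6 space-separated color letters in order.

After move 1 (R): R=RRRR U=WGWG F=GYGY D=YBYB B=WBWB
After move 2 (U'): U=GGWW F=OOGY R=GYRR B=RRWB L=WBOO
After move 3 (R): R=RGRY U=GOWY F=OBGB D=YWYR B=WRGB
Query 1: B[2] = G
Query 2: F[3] = B
Query 3: R[0] = R
Query 4: U[1] = O
Query 5: D[2] = Y
Query 6: R[2] = R

Answer: G B R O Y R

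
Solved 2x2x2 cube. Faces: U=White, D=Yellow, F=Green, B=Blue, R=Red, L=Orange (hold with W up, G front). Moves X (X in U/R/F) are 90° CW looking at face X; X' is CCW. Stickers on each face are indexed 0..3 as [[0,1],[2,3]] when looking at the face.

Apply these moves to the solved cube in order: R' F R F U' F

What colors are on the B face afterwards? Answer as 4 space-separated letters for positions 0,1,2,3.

Answer: O W B B

Derivation:
After move 1 (R'): R=RRRR U=WBWB F=GWGW D=YGYG B=YBYB
After move 2 (F): F=GGWW U=WBOO R=WRBR D=RRYG L=OYOG
After move 3 (R): R=BWRR U=WGOW F=GRWG D=RYYY B=OBBB
After move 4 (F): F=WGGR U=WGGY R=OWWR D=RBYY L=OROY
After move 5 (U'): U=GYWG F=ORGR R=WGWR B=OWBB L=OBOY
After move 6 (F): F=GORR U=GYYB R=WGGR D=WWYY L=OROB
Query: B face = OWBB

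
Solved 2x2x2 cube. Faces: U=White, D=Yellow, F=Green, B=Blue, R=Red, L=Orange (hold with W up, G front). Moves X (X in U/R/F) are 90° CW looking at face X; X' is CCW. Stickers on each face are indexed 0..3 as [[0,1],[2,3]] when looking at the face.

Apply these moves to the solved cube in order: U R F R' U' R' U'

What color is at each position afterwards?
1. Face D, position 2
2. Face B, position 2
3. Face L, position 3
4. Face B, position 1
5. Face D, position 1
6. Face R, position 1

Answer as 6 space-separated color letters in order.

Answer: Y R B G Y W

Derivation:
After move 1 (U): U=WWWW F=RRGG R=BBRR B=OOBB L=GGOO
After move 2 (R): R=RBRB U=WRWG F=RYGY D=YBYO B=WOWB
After move 3 (F): F=GRYY U=WROG R=WBGB D=RRYO L=GYOB
After move 4 (R'): R=BBWG U=WWOW F=GRYG D=RRYY B=OORB
After move 5 (U'): U=WWWO F=GYYG R=GRWG B=BBRB L=OOOB
After move 6 (R'): R=RGGW U=WRWB F=GWYO D=RYYG B=YBRB
After move 7 (U'): U=RBWW F=OOYO R=GWGW B=RGRB L=YBOB
Query 1: D[2] = Y
Query 2: B[2] = R
Query 3: L[3] = B
Query 4: B[1] = G
Query 5: D[1] = Y
Query 6: R[1] = W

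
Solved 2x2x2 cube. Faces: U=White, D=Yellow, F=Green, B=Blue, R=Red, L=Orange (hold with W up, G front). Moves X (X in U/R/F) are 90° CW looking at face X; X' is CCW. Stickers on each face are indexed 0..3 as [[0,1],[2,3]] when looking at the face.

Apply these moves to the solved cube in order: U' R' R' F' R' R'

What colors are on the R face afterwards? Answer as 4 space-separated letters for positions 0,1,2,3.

Answer: G Y R W

Derivation:
After move 1 (U'): U=WWWW F=OOGG R=GGRR B=RRBB L=BBOO
After move 2 (R'): R=GRGR U=WBWR F=OWGW D=YOYG B=YRYB
After move 3 (R'): R=RRGG U=WYWY F=OBGR D=YWYW B=GROB
After move 4 (F'): F=BROG U=WYRG R=WRYG D=BOYW L=BYOW
After move 5 (R'): R=RGWY U=WORG F=BYOG D=BRYG B=WROB
After move 6 (R'): R=GYRW U=WORW F=BOOG D=BYYG B=GRRB
Query: R face = GYRW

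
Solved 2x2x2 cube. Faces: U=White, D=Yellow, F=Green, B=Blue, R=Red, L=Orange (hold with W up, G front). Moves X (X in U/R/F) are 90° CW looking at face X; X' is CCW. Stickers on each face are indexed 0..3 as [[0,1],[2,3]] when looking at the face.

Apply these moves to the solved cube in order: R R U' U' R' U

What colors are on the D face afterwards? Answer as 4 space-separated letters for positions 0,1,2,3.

Answer: Y B Y B

Derivation:
After move 1 (R): R=RRRR U=WGWG F=GYGY D=YBYB B=WBWB
After move 2 (R): R=RRRR U=WYWY F=GBGB D=YWYW B=GBGB
After move 3 (U'): U=YYWW F=OOGB R=GBRR B=RRGB L=GBOO
After move 4 (U'): U=YWYW F=GBGB R=OORR B=GBGB L=RROO
After move 5 (R'): R=OROR U=YGYG F=GWGW D=YBYB B=WBWB
After move 6 (U): U=YYGG F=ORGW R=WBOR B=RRWB L=GWOO
Query: D face = YBYB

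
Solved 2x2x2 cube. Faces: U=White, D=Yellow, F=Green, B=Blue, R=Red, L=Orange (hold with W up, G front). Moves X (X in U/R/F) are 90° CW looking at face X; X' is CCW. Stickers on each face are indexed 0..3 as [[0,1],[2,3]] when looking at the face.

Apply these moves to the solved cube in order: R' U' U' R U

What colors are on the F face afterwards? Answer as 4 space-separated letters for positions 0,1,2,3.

Answer: R O G G

Derivation:
After move 1 (R'): R=RRRR U=WBWB F=GWGW D=YGYG B=YBYB
After move 2 (U'): U=BBWW F=OOGW R=GWRR B=RRYB L=YBOO
After move 3 (U'): U=BWBW F=YBGW R=OORR B=GWYB L=RROO
After move 4 (R): R=RORO U=BBBW F=YGGG D=YYYG B=WWWB
After move 5 (U): U=BBWB F=ROGG R=WWRO B=RRWB L=YGOO
Query: F face = ROGG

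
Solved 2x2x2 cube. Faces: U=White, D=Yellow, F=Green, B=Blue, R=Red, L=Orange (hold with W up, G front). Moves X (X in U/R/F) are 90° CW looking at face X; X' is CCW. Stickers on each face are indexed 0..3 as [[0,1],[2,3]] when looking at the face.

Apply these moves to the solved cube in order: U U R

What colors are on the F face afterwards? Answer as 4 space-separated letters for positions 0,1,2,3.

After move 1 (U): U=WWWW F=RRGG R=BBRR B=OOBB L=GGOO
After move 2 (U): U=WWWW F=BBGG R=OORR B=GGBB L=RROO
After move 3 (R): R=RORO U=WBWG F=BYGY D=YBYG B=WGWB
Query: F face = BYGY

Answer: B Y G Y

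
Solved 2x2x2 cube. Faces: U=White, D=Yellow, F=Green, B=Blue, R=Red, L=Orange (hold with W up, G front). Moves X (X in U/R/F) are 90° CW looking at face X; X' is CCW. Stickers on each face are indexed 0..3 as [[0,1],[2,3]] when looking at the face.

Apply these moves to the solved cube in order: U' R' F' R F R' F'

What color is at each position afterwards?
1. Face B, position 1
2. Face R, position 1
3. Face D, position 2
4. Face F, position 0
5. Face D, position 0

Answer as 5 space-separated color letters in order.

After move 1 (U'): U=WWWW F=OOGG R=GGRR B=RRBB L=BBOO
After move 2 (R'): R=GRGR U=WBWR F=OWGW D=YOYG B=YRYB
After move 3 (F'): F=WWOG U=WBGG R=ORYR D=BOYG L=BROW
After move 4 (R): R=YORR U=WWGG F=WOOG D=BYYY B=GRBB
After move 5 (F): F=OWGO U=WWWR R=GOGR D=RYYY L=BBOY
After move 6 (R'): R=ORGG U=WBWG F=OWGR D=RWYO B=YRYB
After move 7 (F'): F=WROG U=WBOG R=WRRG D=BYYO L=BGOW
Query 1: B[1] = R
Query 2: R[1] = R
Query 3: D[2] = Y
Query 4: F[0] = W
Query 5: D[0] = B

Answer: R R Y W B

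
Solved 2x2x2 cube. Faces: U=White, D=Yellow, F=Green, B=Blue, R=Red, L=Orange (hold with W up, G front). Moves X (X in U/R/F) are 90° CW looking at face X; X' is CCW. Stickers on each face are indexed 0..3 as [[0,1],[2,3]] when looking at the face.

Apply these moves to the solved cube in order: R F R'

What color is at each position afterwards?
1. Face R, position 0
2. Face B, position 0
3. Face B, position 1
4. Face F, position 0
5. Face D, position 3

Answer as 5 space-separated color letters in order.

Answer: R B B G Y

Derivation:
After move 1 (R): R=RRRR U=WGWG F=GYGY D=YBYB B=WBWB
After move 2 (F): F=GGYY U=WGOO R=WRGR D=RRYB L=OYOB
After move 3 (R'): R=RRWG U=WWOW F=GGYO D=RGYY B=BBRB
Query 1: R[0] = R
Query 2: B[0] = B
Query 3: B[1] = B
Query 4: F[0] = G
Query 5: D[3] = Y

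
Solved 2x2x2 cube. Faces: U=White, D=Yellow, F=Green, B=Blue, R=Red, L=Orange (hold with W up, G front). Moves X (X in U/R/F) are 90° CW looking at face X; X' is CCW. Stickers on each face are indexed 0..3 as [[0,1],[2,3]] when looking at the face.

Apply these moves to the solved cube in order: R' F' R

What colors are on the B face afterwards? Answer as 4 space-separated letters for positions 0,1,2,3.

After move 1 (R'): R=RRRR U=WBWB F=GWGW D=YGYG B=YBYB
After move 2 (F'): F=WWGG U=WBRR R=GRYR D=OOYG L=OBOW
After move 3 (R): R=YGRR U=WWRG F=WOGG D=OYYY B=RBBB
Query: B face = RBBB

Answer: R B B B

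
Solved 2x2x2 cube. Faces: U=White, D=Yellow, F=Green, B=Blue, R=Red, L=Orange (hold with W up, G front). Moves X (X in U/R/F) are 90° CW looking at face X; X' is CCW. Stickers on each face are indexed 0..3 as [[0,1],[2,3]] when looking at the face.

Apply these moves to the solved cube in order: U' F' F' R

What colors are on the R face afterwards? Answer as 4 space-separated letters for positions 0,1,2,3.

After move 1 (U'): U=WWWW F=OOGG R=GGRR B=RRBB L=BBOO
After move 2 (F'): F=OGOG U=WWGR R=YGYR D=BOYY L=BWOW
After move 3 (F'): F=GGOO U=WWYY R=OGBR D=WWYY L=BROG
After move 4 (R): R=BORG U=WGYO F=GWOY D=WBYR B=YRWB
Query: R face = BORG

Answer: B O R G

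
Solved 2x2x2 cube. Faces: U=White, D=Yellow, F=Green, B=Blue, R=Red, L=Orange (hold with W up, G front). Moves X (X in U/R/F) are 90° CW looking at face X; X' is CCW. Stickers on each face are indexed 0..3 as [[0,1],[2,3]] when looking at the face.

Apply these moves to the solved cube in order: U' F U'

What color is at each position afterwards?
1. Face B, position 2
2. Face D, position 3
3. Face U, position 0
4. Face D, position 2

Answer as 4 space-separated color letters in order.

Answer: B Y W Y

Derivation:
After move 1 (U'): U=WWWW F=OOGG R=GGRR B=RRBB L=BBOO
After move 2 (F): F=GOGO U=WWOB R=WGWR D=RGYY L=BYOY
After move 3 (U'): U=WBWO F=BYGO R=GOWR B=WGBB L=RROY
Query 1: B[2] = B
Query 2: D[3] = Y
Query 3: U[0] = W
Query 4: D[2] = Y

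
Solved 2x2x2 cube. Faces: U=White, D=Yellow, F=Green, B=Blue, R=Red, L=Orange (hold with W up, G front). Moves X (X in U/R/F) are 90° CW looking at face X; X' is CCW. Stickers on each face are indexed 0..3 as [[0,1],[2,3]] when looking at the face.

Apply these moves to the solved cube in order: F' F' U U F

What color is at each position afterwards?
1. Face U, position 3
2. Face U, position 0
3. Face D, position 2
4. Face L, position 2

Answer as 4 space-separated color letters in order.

Answer: R Y Y O

Derivation:
After move 1 (F'): F=GGGG U=WWRR R=YRYR D=OOYY L=OWOW
After move 2 (F'): F=GGGG U=WWYY R=OROR D=WWYY L=OROR
After move 3 (U): U=YWYW F=ORGG R=BBOR B=ORBB L=GGOR
After move 4 (U): U=YYWW F=BBGG R=OROR B=GGBB L=OROR
After move 5 (F): F=GBGB U=YYRR R=WRWR D=OOYY L=OWOW
Query 1: U[3] = R
Query 2: U[0] = Y
Query 3: D[2] = Y
Query 4: L[2] = O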